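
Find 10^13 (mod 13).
Using Fermat: 10^{12} ≡ 1 (mod 13). 13 ≡ 1 (mod 12). So 10^{13} ≡ 10^{1} ≡ 10 (mod 13)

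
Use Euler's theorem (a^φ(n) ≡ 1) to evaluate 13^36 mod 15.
By Euler: 13^{8} ≡ 1 (mod 15) since gcd(13, 15) = 1. 36 = 4×8 + 4. So 13^{36} ≡ 13^{4} ≡ 1 (mod 15)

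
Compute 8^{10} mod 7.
1

Using successive squaring:
Binary expansion of 10: 1010
Powers of 8 mod 7 (each is the square of the previous):
  8^1 ≡ 1 (mod 7)
  8^2 ≡ 1² = 1 ≡ 1 (mod 7)
  8^4 ≡ 1² = 1 ≡ 1 (mod 7)
  8^8 ≡ 1² = 1 ≡ 1 (mod 7)
10 = 8 + 2, so 8^10 = 8^8 × 8^2 ≡ 1 × 1 (mod 7)
Multiplying step by step:
  1 × 1 = 1 ≡ 1 (mod 7)
Result: 8^10 ≡ 1 (mod 7)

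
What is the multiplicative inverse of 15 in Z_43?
15^(-1) ≡ 23 (mod 43). Verification: 15 × 23 = 345 ≡ 1 (mod 43)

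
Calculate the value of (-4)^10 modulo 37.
(-4) ≡ 33 (mod 37). 10 = 8 + 2 (binary 1010). Repeated squaring mod 37: 33^1 ≡ 33; 33^2 ≡ 33² = 1089 ≡ 16; 33^4 ≡ 16² = 256 ≡ 34; 33^8 ≡ 34² = 1156 ≡ 9. Multiply: (-4)^10 ≡ 33^8 × 33^2 ≡ 9 × 16 (mod 37): 9 × 16 = 144 ≡ 33. So (-4)^10 ≡ 33 (mod 37).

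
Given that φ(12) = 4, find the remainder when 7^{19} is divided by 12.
By Euler: 7^{4} ≡ 1 (mod 12) since gcd(7, 12) = 1. 19 = 4×4 + 3. So 7^{19} ≡ 7^{3} ≡ 7 (mod 12)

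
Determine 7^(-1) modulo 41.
7^(-1) ≡ 6 (mod 41). Verification: 7 × 6 = 42 ≡ 1 (mod 41)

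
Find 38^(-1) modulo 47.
26

Using Extended Euclidean Algorithm:
gcd(38, 47) = 1
Bezout coefficients: 38 × -21 + 47 × 17 = 1
So 38 × -21 ≡ 1 (mod 47)
The inverse is -21 mod 47 = 26
Verification: 38 × 26 = 988 = 21 × 47 + 1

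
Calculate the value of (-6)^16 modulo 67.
Using repeated squaring. (-6) ≡ 61 (mod 67). 16 = 16 (binary 10000). Repeated squaring mod 67: 61^1 ≡ 61; 61^2 ≡ 61² = 3721 ≡ 36; 61^4 ≡ 36² = 1296 ≡ 23; 61^8 ≡ 23² = 529 ≡ 60; 61^16 ≡ 60² = 3600 ≡ 49. So (-6)^16 ≡ 49 (mod 67).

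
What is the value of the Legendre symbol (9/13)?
(9/13) = 9^{6} mod 13 = 1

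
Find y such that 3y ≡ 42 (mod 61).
14

Since gcd(3, 61) = 1 divides 42, a solution exists.
Multiply both sides by the inverse of 3 mod 61:
  3^(-1) mod 61 = 41
  x ≡ 41 × 42 ≡ 1722 ≡ 14 (mod 61)
Verification: 3 × 14 = 42 = 0 × 61 + 42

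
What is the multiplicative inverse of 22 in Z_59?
51

Using Extended Euclidean Algorithm:
gcd(22, 59) = 1
Bezout coefficients: 22 × -8 + 59 × 3 = 1
So 22 × -8 ≡ 1 (mod 59)
The inverse is -8 mod 59 = 51
Verification: 22 × 51 = 1122 = 19 × 59 + 1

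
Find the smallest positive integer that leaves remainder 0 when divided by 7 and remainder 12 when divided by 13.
M = 7 × 13 = 91. M₁ = 13, y₁ ≡ 6 (mod 7). M₂ = 7, y₂ ≡ 2 (mod 13). t = 0×13×6 + 12×7×2 ≡ 77 (mod 91). The smallest positive such number is 77.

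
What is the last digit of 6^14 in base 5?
Using Fermat: 6^{4} ≡ 1 (mod 5). 14 ≡ 2 (mod 4). So 6^{14} ≡ 6^{2} ≡ 1 (mod 5)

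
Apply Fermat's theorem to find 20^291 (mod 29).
By Fermat: 20^{28} ≡ 1 (mod 29). 291 ≡ 11 (mod 28). So 20^{291} ≡ 20^{11} ≡ 7 (mod 29)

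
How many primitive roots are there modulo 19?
Number of primitive roots mod 19 = φ(18) = 6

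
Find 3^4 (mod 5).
4 = 4 (binary 100). Repeated squaring mod 5: 3^1 ≡ 3; 3^2 ≡ 3² = 9 ≡ 4; 3^4 ≡ 4² = 16 ≡ 1. So 3^4 ≡ 1 (mod 5).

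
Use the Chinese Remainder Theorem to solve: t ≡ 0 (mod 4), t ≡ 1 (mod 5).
M = 4 × 5 = 20. M₁ = 5, y₁ ≡ 1 (mod 4). M₂ = 4, y₂ ≡ 4 (mod 5). t = 0×5×1 + 1×4×4 ≡ 16 (mod 20)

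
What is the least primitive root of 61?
2

A primitive root g modulo p has order p-1 = 60
Prime divisors of 60: [2, 3, 5]
g is a primitive root iff g^(60/q) ≢ 1 (mod 61) for each prime divisor q
Testing small values:
  g = 2: 2^30 ≡ 60, 2^20 ≡ 47, 2^12 ≡ 9 (mod 61) → none is 1, primitive root!
The smallest primitive root is 2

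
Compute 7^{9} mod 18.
1

Using successive squaring:
Binary expansion of 9: 1001
Powers of 7 mod 18 (each is the square of the previous):
  7^1 ≡ 7 (mod 18)
  7^2 ≡ 7² = 49 ≡ 13 (mod 18)
  7^4 ≡ 13² = 169 ≡ 7 (mod 18)
  7^8 ≡ 7² = 49 ≡ 13 (mod 18)
9 = 8 + 1, so 7^9 = 7^8 × 7^1 ≡ 13 × 7 (mod 18)
Multiplying step by step:
  13 × 7 = 91 ≡ 1 (mod 18)
Result: 7^9 ≡ 1 (mod 18)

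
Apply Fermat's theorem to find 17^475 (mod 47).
By Fermat: 17^{46} ≡ 1 (mod 47). 475 ≡ 15 (mod 46). So 17^{475} ≡ 17^{15} ≡ 12 (mod 47)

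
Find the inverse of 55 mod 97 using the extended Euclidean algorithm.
Extended GCD: 55(30) + 97(-17) = 1. So 55^(-1) ≡ 30 ≡ 30 (mod 97). Verify: 55 × 30 = 1650 ≡ 1 (mod 97)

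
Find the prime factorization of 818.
2 × 409

Divide by primes starting from smallest:
818 ÷ 2 = 409
409 ÷ 409 = 1

818 = 2 × 409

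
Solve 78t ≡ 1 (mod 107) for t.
59

Using Extended Euclidean Algorithm:
gcd(78, 107) = 1
Bezout coefficients: 78 × -48 + 107 × 35 = 1
So 78 × -48 ≡ 1 (mod 107)
The inverse is -48 mod 107 = 59
Verification: 78 × 59 = 4602 = 43 × 107 + 1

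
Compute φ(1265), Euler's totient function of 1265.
880

Prime factorization: 1265 = 5 × 11 × 23
Using the formula φ(n) = n × Π(1 - 1/p) for each prime factor p:
φ(1265) = 1265 × (1 - 1/5) × (1 - 1/11) × (1 - 1/23)
φ(1265) = 880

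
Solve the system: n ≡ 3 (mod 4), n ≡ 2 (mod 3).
M = 4 × 3 = 12. M₁ = 3, y₁ ≡ 3 (mod 4). M₂ = 4, y₂ ≡ 1 (mod 3). n = 3×3×3 + 2×4×1 ≡ 11 (mod 12)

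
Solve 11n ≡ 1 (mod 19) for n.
7

Using Extended Euclidean Algorithm:
gcd(11, 19) = 1
Bezout coefficients: 11 × 7 + 19 × -4 = 1
So 11 × 7 ≡ 1 (mod 19)
The inverse is 7 mod 19 = 7
Verification: 11 × 7 = 77 = 4 × 19 + 1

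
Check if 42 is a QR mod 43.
By Euler's criterion: 42^{21} ≡ 42 (mod 43). Since this equals -1 (≡ 42), 42 is not a QR.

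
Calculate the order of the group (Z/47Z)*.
46

Prime factorization: 47 = 47
Using the formula φ(n) = n × Π(1 - 1/p) for each prime factor p:
φ(47) = 47 × (1 - 1/47)
φ(47) = 46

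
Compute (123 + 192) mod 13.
3

(123 + 192) = 315
315 mod 13 = 3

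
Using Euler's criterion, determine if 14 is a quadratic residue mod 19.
By Euler's criterion: 14^{9} ≡ 18 (mod 19). Since this equals -1 (≡ 18), 14 is not a QR.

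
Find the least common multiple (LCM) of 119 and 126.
2142

First find GCD(119, 126) using the Euclidean algorithm:
119 = 0 × 126 + 119
126 = 1 × 119 + 7
119 = 17 × 7 + 0
GCD(119, 126) = 7

LCM formula: LCM(a, b) = (a × b) / GCD(a, b)
LCM(119, 126) = (119 × 126) / 7
LCM(119, 126) = 14994 / 7
LCM(119, 126) = 2142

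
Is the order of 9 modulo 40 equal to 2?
Yes, ord_40(9) = 2.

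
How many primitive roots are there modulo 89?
40

The number of primitive roots modulo p is φ(p-1) = φ(88)
φ(88) = 40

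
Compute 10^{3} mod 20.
0

Using successive squaring:
Binary expansion of 3: 11
Powers of 10 mod 20 (each is the square of the previous):
  10^1 ≡ 10 (mod 20)
  10^2 ≡ 10² = 100 ≡ 0 (mod 20)
3 = 2 + 1, so 10^3 = 10^2 × 10^1 ≡ 0 × 10 (mod 20)
Multiplying step by step:
  0 × 10 = 0 ≡ 0 (mod 20)
Result: 10^3 ≡ 0 (mod 20)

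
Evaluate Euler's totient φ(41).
40

Prime factorization: 41 = 41
Using the formula φ(n) = n × Π(1 - 1/p) for each prime factor p:
φ(41) = 41 × (1 - 1/41)
φ(41) = 40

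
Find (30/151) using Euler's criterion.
(30/151) = 30^{75} mod 151 = -1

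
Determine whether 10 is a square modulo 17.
By Euler's criterion: 10^{8} ≡ 16 (mod 17). Since this equals -1 (≡ 16), 10 is not a QR.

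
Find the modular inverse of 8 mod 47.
8^(-1) ≡ 6 (mod 47). Verification: 8 × 6 = 48 ≡ 1 (mod 47)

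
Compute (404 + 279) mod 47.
25

(404 + 279) = 683
683 mod 47 = 25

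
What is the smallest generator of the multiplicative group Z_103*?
p - 1 = 102 has prime divisors 2, 3, 17. h is a primitive root mod 103 iff h^(102/q) ≢ 1 (mod 103) for each such q.
h = 2: 2^51 ≡ 1, 2^34 ≡ 46, 2^6 ≡ 64 (mod 103); 2^51 ≡ 1, so not a primitive root.
h = 3: 3^51 ≡ 102, 3^34 ≡ 1, 3^6 ≡ 8 (mod 103); 3^34 ≡ 1, so not a primitive root.
h = 4: 4^51 ≡ 1, 4^34 ≡ 56, 4^6 ≡ 79 (mod 103); 4^51 ≡ 1, so not a primitive root.
h = 5: 5^51 ≡ 102, 5^34 ≡ 56, 5^6 ≡ 72 (mod 103); none is 1, so 5 has order 102 and is a primitive root.
The smallest primitive root mod 103 is g = 5.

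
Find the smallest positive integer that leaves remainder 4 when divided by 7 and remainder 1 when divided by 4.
M = 7 × 4 = 28. M₁ = 4, y₁ ≡ 2 (mod 7). M₂ = 7, y₂ ≡ 3 (mod 4). m = 4×4×2 + 1×7×3 ≡ 25 (mod 28). The smallest positive such number is 25.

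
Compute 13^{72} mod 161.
29

Using successive squaring:
Binary expansion of 72: 1001000
Powers of 13 mod 161 (each is the square of the previous):
  13^1 ≡ 13 (mod 161)
  13^2 ≡ 13² = 169 ≡ 8 (mod 161)
  13^4 ≡ 8² = 64 ≡ 64 (mod 161)
  13^8 ≡ 64² = 4096 ≡ 71 (mod 161)
  13^16 ≡ 71² = 5041 ≡ 50 (mod 161)
  13^32 ≡ 50² = 2500 ≡ 85 (mod 161)
  13^64 ≡ 85² = 7225 ≡ 141 (mod 161)
72 = 64 + 8, so 13^72 = 13^64 × 13^8 ≡ 141 × 71 (mod 161)
Multiplying step by step:
  141 × 71 = 10011 ≡ 29 (mod 161)
Result: 13^72 ≡ 29 (mod 161)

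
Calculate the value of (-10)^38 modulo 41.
Using repeated squaring. (-10) ≡ 31 (mod 41). 38 = 32 + 4 + 2 (binary 100110). Repeated squaring mod 41: 31^1 ≡ 31; 31^2 ≡ 31² = 961 ≡ 18; 31^4 ≡ 18² = 324 ≡ 37; 31^8 ≡ 37² = 1369 ≡ 16; 31^16 ≡ 16² = 256 ≡ 10; 31^32 ≡ 10² = 100 ≡ 18. Multiply: (-10)^38 ≡ 31^32 × 31^4 × 31^2 ≡ 18 × 37 × 18 (mod 41): 18 × 37 = 666 ≡ 10; 10 × 18 = 180 ≡ 16. So (-10)^38 ≡ 16 (mod 41).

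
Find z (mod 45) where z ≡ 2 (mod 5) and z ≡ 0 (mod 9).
M = 5 × 9 = 45. M₁ = 9, y₁ ≡ 4 (mod 5). M₂ = 5, y₂ ≡ 2 (mod 9). z = 2×9×4 + 0×5×2 ≡ 27 (mod 45)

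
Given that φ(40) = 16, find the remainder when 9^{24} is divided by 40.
By Euler: 9^{16} ≡ 1 (mod 40) since gcd(9, 40) = 1. 24 = 1×16 + 8. So 9^{24} ≡ 9^{8} ≡ 1 (mod 40)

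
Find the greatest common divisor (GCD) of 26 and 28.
2

Using the Euclidean algorithm:
26 = 0 × 28 + 26
28 = 1 × 26 + 2
26 = 13 × 2 + 0

GCD(26, 28) = 2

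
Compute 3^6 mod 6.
6 = 4 + 2 (binary 110). Repeated squaring mod 6: 3^1 ≡ 3; 3^2 ≡ 3² = 9 ≡ 3; 3^4 ≡ 3² = 9 ≡ 3. Multiply: 3^6 = 3^4 × 3^2 ≡ 3 × 3 (mod 6): 3 × 3 = 9 ≡ 3. So 3^6 ≡ 3 (mod 6).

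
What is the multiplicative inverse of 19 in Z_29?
19^(-1) ≡ 26 (mod 29). Verification: 19 × 26 = 494 ≡ 1 (mod 29)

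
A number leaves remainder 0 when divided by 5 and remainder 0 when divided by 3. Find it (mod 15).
M = 5 × 3 = 15. M₁ = 3, y₁ ≡ 2 (mod 5). M₂ = 5, y₂ ≡ 2 (mod 3). r = 0×3×2 + 0×5×2 ≡ 0 (mod 15)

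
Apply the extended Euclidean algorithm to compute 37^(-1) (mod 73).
Extended GCD: 37(2) + 73(-1) = 1. So 37^(-1) ≡ 2 ≡ 2 (mod 73). Verify: 37 × 2 = 74 ≡ 1 (mod 73)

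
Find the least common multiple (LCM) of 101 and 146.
14746

First find GCD(101, 146) using the Euclidean algorithm:
101 = 0 × 146 + 101
146 = 1 × 101 + 45
101 = 2 × 45 + 11
45 = 4 × 11 + 1
11 = 11 × 1 + 0
GCD(101, 146) = 1

LCM formula: LCM(a, b) = (a × b) / GCD(a, b)
LCM(101, 146) = (101 × 146) / 1
LCM(101, 146) = 14746 / 1
LCM(101, 146) = 14746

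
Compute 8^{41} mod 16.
0

Using successive squaring:
Binary expansion of 41: 101001
Powers of 8 mod 16 (each is the square of the previous):
  8^1 ≡ 8 (mod 16)
  8^2 ≡ 8² = 64 ≡ 0 (mod 16)
  8^4 ≡ 0² = 0 ≡ 0 (mod 16)
  8^8 ≡ 0² = 0 ≡ 0 (mod 16)
  8^16 ≡ 0² = 0 ≡ 0 (mod 16)
  8^32 ≡ 0² = 0 ≡ 0 (mod 16)
41 = 32 + 8 + 1, so 8^41 = 8^32 × 8^8 × 8^1 ≡ 0 × 0 × 8 (mod 16)
Multiplying step by step:
  0 × 0 = 0 ≡ 0 (mod 16)
  0 × 8 = 0 ≡ 0 (mod 16)
Result: 8^41 ≡ 0 (mod 16)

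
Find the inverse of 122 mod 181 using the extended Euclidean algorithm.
Extended GCD: 122(46) + 181(-31) = 1. So 122^(-1) ≡ 46 ≡ 46 (mod 181). Verify: 122 × 46 = 5612 ≡ 1 (mod 181)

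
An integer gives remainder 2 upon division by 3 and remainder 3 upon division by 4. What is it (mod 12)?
M = 3 × 4 = 12. M₁ = 4, y₁ ≡ 1 (mod 3). M₂ = 3, y₂ ≡ 3 (mod 4). k = 2×4×1 + 3×3×3 ≡ 11 (mod 12). The smallest positive such number is 11.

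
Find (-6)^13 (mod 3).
Using repeated squaring. (-6) ≡ 0 (mod 3). 13 = 8 + 4 + 1 (binary 1101). Repeated squaring mod 3: 0^1 ≡ 0; 0^2 ≡ 0² = 0 ≡ 0; 0^4 ≡ 0² = 0 ≡ 0; 0^8 ≡ 0² = 0 ≡ 0. Multiply: (-6)^13 ≡ 0^8 × 0^4 × 0^1 ≡ 0 × 0 × 0 (mod 3): 0 × 0 = 0 ≡ 0; 0 × 0 = 0 ≡ 0. So (-6)^13 ≡ 0 (mod 3).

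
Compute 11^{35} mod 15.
11

Using successive squaring:
Binary expansion of 35: 100011
Powers of 11 mod 15 (each is the square of the previous):
  11^1 ≡ 11 (mod 15)
  11^2 ≡ 11² = 121 ≡ 1 (mod 15)
  11^4 ≡ 1² = 1 ≡ 1 (mod 15)
  11^8 ≡ 1² = 1 ≡ 1 (mod 15)
  11^16 ≡ 1² = 1 ≡ 1 (mod 15)
  11^32 ≡ 1² = 1 ≡ 1 (mod 15)
35 = 32 + 2 + 1, so 11^35 = 11^32 × 11^2 × 11^1 ≡ 1 × 1 × 11 (mod 15)
Multiplying step by step:
  1 × 1 = 1 ≡ 1 (mod 15)
  1 × 11 = 11 ≡ 11 (mod 15)
Result: 11^35 ≡ 11 (mod 15)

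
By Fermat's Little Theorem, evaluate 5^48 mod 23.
By Fermat: 5^{22} ≡ 1 (mod 23). 48 = 2×22 + 4. So 5^{48} ≡ 5^{4} ≡ 4 (mod 23)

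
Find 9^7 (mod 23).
7 = 4 + 2 + 1 (binary 111). Repeated squaring mod 23: 9^1 ≡ 9; 9^2 ≡ 9² = 81 ≡ 12; 9^4 ≡ 12² = 144 ≡ 6. Multiply: 9^7 = 9^4 × 9^2 × 9^1 ≡ 6 × 12 × 9 (mod 23): 6 × 12 = 72 ≡ 3; 3 × 9 = 27 ≡ 4. So 9^7 ≡ 4 (mod 23).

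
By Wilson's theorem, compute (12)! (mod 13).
By Wilson's theorem, (12)! ≡ -1 ≡ 12 (mod 13)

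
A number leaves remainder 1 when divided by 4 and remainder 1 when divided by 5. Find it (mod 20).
M = 4 × 5 = 20. M₁ = 5, y₁ ≡ 1 (mod 4). M₂ = 4, y₂ ≡ 4 (mod 5). y = 1×5×1 + 1×4×4 ≡ 1 (mod 20)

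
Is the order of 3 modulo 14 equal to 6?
Yes, ord_14(3) = 6.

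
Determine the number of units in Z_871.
792

Prime factorization: 871 = 13 × 67
Using the formula φ(n) = n × Π(1 - 1/p) for each prime factor p:
φ(871) = 871 × (1 - 1/13) × (1 - 1/67)
φ(871) = 792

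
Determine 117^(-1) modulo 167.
117^(-1) ≡ 10 (mod 167). Verification: 117 × 10 = 1170 ≡ 1 (mod 167)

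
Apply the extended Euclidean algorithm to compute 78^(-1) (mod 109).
Extended GCD: 78(7) + 109(-5) = 1. So 78^(-1) ≡ 7 ≡ 7 (mod 109). Verify: 78 × 7 = 546 ≡ 1 (mod 109)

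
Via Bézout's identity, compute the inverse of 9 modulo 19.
Extended GCD: 9(-2) + 19(1) = 1. So 9^(-1) ≡ 17 ≡ 17 (mod 19). Verify: 9 × 17 = 153 ≡ 1 (mod 19)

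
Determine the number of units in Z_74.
36

Prime factorization: 74 = 2 × 37
Using the formula φ(n) = n × Π(1 - 1/p) for each prime factor p:
φ(74) = 74 × (1 - 1/2) × (1 - 1/37)
φ(74) = 36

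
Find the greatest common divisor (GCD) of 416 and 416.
416

Using the Euclidean algorithm:
416 = 1 × 416 + 0

GCD(416, 416) = 416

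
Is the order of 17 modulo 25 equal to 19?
No, the actual order is 20, not 19.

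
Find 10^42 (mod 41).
Using Fermat: 10^{40} ≡ 1 (mod 41). 42 ≡ 2 (mod 40). So 10^{42} ≡ 10^{2} ≡ 18 (mod 41)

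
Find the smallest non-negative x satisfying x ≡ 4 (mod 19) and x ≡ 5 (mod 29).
M = 19 × 29 = 551. M₁ = 29, y₁ ≡ 2 (mod 19). M₂ = 19, y₂ ≡ 26 (mod 29). x = 4×29×2 + 5×19×26 ≡ 498 (mod 551)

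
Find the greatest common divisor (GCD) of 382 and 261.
1

Using the Euclidean algorithm:
382 = 1 × 261 + 121
261 = 2 × 121 + 19
121 = 6 × 19 + 7
19 = 2 × 7 + 5
7 = 1 × 5 + 2
5 = 2 × 2 + 1
2 = 2 × 1 + 0

GCD(382, 261) = 1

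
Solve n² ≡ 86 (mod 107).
The square roots of 86 mod 107 are 34 and 73. Verify: 34² = 1156 ≡ 86 (mod 107)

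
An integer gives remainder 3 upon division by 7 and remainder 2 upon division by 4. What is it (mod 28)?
M = 7 × 4 = 28. M₁ = 4, y₁ ≡ 2 (mod 7). M₂ = 7, y₂ ≡ 3 (mod 4). k = 3×4×2 + 2×7×3 ≡ 10 (mod 28). The smallest positive such number is 10.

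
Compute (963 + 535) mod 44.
2

(963 + 535) = 1498
1498 mod 44 = 2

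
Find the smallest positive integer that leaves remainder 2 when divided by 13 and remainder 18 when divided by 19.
M = 13 × 19 = 247. M₁ = 19, y₁ ≡ 11 (mod 13). M₂ = 13, y₂ ≡ 3 (mod 19). t = 2×19×11 + 18×13×3 ≡ 132 (mod 247). The smallest positive such number is 132.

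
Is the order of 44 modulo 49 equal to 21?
Yes, ord_49(44) = 21.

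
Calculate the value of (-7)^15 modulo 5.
Using Fermat: (-7)^{4} ≡ 1 (mod 5). 15 ≡ 3 (mod 4). So (-7)^{15} ≡ (-7)^{3} ≡ 2 (mod 5)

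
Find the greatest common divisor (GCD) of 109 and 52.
1

Using the Euclidean algorithm:
109 = 2 × 52 + 5
52 = 10 × 5 + 2
5 = 2 × 2 + 1
2 = 2 × 1 + 0

GCD(109, 52) = 1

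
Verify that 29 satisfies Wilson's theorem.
(28)! mod 29 = 28. Since this equals -1 (mod 29), Wilson confirms 29 is prime.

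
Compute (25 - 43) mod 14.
10

(25 - 43) = -18
-18 mod 14 = 10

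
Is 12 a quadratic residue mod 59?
By Euler's criterion: 12^{29} ≡ 1 (mod 59). Since this equals 1, 12 is a QR.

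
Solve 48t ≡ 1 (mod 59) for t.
16

Using Extended Euclidean Algorithm:
gcd(48, 59) = 1
Bezout coefficients: 48 × 16 + 59 × -13 = 1
So 48 × 16 ≡ 1 (mod 59)
The inverse is 16 mod 59 = 16
Verification: 48 × 16 = 768 = 13 × 59 + 1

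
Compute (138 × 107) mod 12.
6

(138 × 107) = 14766
14766 mod 12 = 6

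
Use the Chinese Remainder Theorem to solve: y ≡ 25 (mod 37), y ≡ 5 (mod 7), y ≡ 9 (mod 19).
4835

Using the Chinese Remainder Theorem:
M = product of moduli = 4921
For equation 1: M_1 = 133, 133 ≡ 22 (mod 37), inverse of 133 mod 37 is 32 (check: 22 × 32 = 704 ≡ 1 (mod 37))
For equation 2: M_2 = 703, 703 ≡ 3 (mod 7), inverse of 703 mod 7 is 5 (check: 3 × 5 = 15 ≡ 1 (mod 7))
For equation 3: M_3 = 259, 259 ≡ 12 (mod 19), inverse of 259 mod 19 is 8 (check: 12 × 8 = 96 ≡ 1 (mod 19))
Combine: y ≡ Σ r_i×M_i×(M_i⁻¹ mod m_i) = 25×133×32 + 5×703×5 + 9×259×8 = 106400 + 17575 + 18648 = 142623
142623 mod 4921 = 4835
y ≡ 4835 (mod 4921)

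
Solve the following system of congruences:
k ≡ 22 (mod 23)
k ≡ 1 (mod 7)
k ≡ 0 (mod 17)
1632

Using the Chinese Remainder Theorem:
M = product of moduli = 2737
For equation 1: M_1 = 119, 119 ≡ 4 (mod 23), inverse of 119 mod 23 is 6 (check: 4 × 6 = 24 ≡ 1 (mod 23))
For equation 2: M_2 = 391, 391 ≡ 6 (mod 7), inverse of 391 mod 7 is 6 (check: 6 × 6 = 36 ≡ 1 (mod 7))
For equation 3: M_3 = 161, 161 ≡ 8 (mod 17), inverse of 161 mod 17 is 15 (check: 8 × 15 = 120 ≡ 1 (mod 17))
Combine: k ≡ Σ r_i×M_i×(M_i⁻¹ mod m_i) = 22×119×6 + 1×391×6 + 0×161×15 = 15708 + 2346 + 0 = 18054
18054 mod 2737 = 1632
k ≡ 1632 (mod 2737)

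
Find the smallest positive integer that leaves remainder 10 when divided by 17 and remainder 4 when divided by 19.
M = 17 × 19 = 323. M₁ = 19, y₁ ≡ 9 (mod 17). M₂ = 17, y₂ ≡ 9 (mod 19). z = 10×19×9 + 4×17×9 ≡ 61 (mod 323). The smallest positive such number is 61.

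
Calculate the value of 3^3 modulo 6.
3 = 2 + 1 (binary 11). Repeated squaring mod 6: 3^1 ≡ 3; 3^2 ≡ 3² = 9 ≡ 3. Multiply: 3^3 = 3^2 × 3^1 ≡ 3 × 3 (mod 6): 3 × 3 = 9 ≡ 3. So 3^3 ≡ 3 (mod 6).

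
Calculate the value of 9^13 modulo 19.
Using repeated squaring. 13 = 8 + 4 + 1 (binary 1101). Repeated squaring mod 19: 9^1 ≡ 9; 9^2 ≡ 9² = 81 ≡ 5; 9^4 ≡ 5² = 25 ≡ 6; 9^8 ≡ 6² = 36 ≡ 17. Multiply: 9^13 = 9^8 × 9^4 × 9^1 ≡ 17 × 6 × 9 (mod 19): 17 × 6 = 102 ≡ 7; 7 × 9 = 63 ≡ 6. So 9^13 ≡ 6 (mod 19).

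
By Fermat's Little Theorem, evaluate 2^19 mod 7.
By Fermat: 2^{6} ≡ 1 (mod 7). 19 = 3×6 + 1. So 2^{19} ≡ 2^{1} ≡ 2 (mod 7)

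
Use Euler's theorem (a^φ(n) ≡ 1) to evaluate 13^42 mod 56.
By Euler: 13^{24} ≡ 1 (mod 56) since gcd(13, 56) = 1. 42 = 1×24 + 18. So 13^{42} ≡ 13^{18} ≡ 1 (mod 56)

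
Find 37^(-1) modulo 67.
29

Using Extended Euclidean Algorithm:
gcd(37, 67) = 1
Bezout coefficients: 37 × 29 + 67 × -16 = 1
So 37 × 29 ≡ 1 (mod 67)
The inverse is 29 mod 67 = 29
Verification: 37 × 29 = 1073 = 16 × 67 + 1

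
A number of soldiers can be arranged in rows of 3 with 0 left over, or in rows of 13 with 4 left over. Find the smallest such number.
M = 3 × 13 = 39. M₁ = 13, y₁ ≡ 1 (mod 3). M₂ = 3, y₂ ≡ 9 (mod 13). n = 0×13×1 + 4×3×9 ≡ 30 (mod 39). The smallest positive such number is 30.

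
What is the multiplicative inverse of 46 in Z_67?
51

Using Extended Euclidean Algorithm:
gcd(46, 67) = 1
Bezout coefficients: 46 × -16 + 67 × 11 = 1
So 46 × -16 ≡ 1 (mod 67)
The inverse is -16 mod 67 = 51
Verification: 46 × 51 = 2346 = 35 × 67 + 1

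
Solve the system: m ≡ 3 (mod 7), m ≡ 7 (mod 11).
M = 7 × 11 = 77. M₁ = 11, y₁ ≡ 2 (mod 7). M₂ = 7, y₂ ≡ 8 (mod 11). m = 3×11×2 + 7×7×8 ≡ 73 (mod 77)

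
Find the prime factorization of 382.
2 × 191

Divide by primes starting from smallest:
382 ÷ 2 = 191
191 ÷ 191 = 1

382 = 2 × 191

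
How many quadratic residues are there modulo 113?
For prime 113, there are (p-1)/2 = (113-1)/2 = 56 quadratic residues (excluding 0).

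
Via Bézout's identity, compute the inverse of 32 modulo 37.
Extended GCD: 32(-15) + 37(13) = 1. So 32^(-1) ≡ 22 ≡ 22 (mod 37). Verify: 32 × 22 = 704 ≡ 1 (mod 37)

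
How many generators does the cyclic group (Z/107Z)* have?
52

The number of primitive roots modulo p is φ(p-1) = φ(106)
φ(106) = 52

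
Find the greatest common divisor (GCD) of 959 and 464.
1

Using the Euclidean algorithm:
959 = 2 × 464 + 31
464 = 14 × 31 + 30
31 = 1 × 30 + 1
30 = 30 × 1 + 0

GCD(959, 464) = 1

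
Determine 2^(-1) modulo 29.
2^(-1) ≡ 15 (mod 29). Verification: 2 × 15 = 30 ≡ 1 (mod 29)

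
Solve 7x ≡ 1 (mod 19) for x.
11

Using Extended Euclidean Algorithm:
gcd(7, 19) = 1
Bezout coefficients: 7 × -8 + 19 × 3 = 1
So 7 × -8 ≡ 1 (mod 19)
The inverse is -8 mod 19 = 11
Verification: 7 × 11 = 77 = 4 × 19 + 1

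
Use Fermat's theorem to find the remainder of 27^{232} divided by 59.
1

By Fermat's Little Theorem, a^(p-1) ≡ 1 (mod p) for prime p and gcd(a, p) = 1
Here p = 59, so 27^58 ≡ 1 (mod 59)
We can reduce the exponent: 232 mod 58 = 0
So 27^232 ≡ 27^0 (mod 59)
Computing: 27^0 mod 59 = 1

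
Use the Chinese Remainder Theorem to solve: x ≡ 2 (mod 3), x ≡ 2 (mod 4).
M = 3 × 4 = 12. M₁ = 4, y₁ ≡ 1 (mod 3). M₂ = 3, y₂ ≡ 3 (mod 4). x = 2×4×1 + 2×3×3 ≡ 2 (mod 12)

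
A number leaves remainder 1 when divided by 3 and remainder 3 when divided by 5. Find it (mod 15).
M = 3 × 5 = 15. M₁ = 5, y₁ ≡ 2 (mod 3). M₂ = 3, y₂ ≡ 2 (mod 5). t = 1×5×2 + 3×3×2 ≡ 13 (mod 15)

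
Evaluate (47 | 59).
(47/59) = 47^{29} mod 59 = -1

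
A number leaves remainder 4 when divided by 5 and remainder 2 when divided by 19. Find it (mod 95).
M = 5 × 19 = 95. M₁ = 19, y₁ ≡ 4 (mod 5). M₂ = 5, y₂ ≡ 4 (mod 19). m = 4×19×4 + 2×5×4 ≡ 59 (mod 95)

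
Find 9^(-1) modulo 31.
7

Using Extended Euclidean Algorithm:
gcd(9, 31) = 1
Bezout coefficients: 9 × 7 + 31 × -2 = 1
So 9 × 7 ≡ 1 (mod 31)
The inverse is 7 mod 31 = 7
Verification: 9 × 7 = 63 = 2 × 31 + 1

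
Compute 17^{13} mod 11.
7

Using successive squaring:
Binary expansion of 13: 1101
Powers of 17 mod 11 (each is the square of the previous):
  17^1 ≡ 6 (mod 11)
  17^2 ≡ 6² = 36 ≡ 3 (mod 11)
  17^4 ≡ 3² = 9 ≡ 9 (mod 11)
  17^8 ≡ 9² = 81 ≡ 4 (mod 11)
13 = 8 + 4 + 1, so 17^13 = 17^8 × 17^4 × 17^1 ≡ 4 × 9 × 6 (mod 11)
Multiplying step by step:
  4 × 9 = 36 ≡ 3 (mod 11)
  3 × 6 = 18 ≡ 7 (mod 11)
Result: 17^13 ≡ 7 (mod 11)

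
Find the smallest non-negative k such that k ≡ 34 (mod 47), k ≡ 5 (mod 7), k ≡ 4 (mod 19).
2854

Using the Chinese Remainder Theorem:
M = product of moduli = 6251
For equation 1: M_1 = 133, 133 ≡ 39 (mod 47), inverse of 133 mod 47 is 41 (check: 39 × 41 = 1599 ≡ 1 (mod 47))
For equation 2: M_2 = 893, 893 ≡ 4 (mod 7), inverse of 893 mod 7 is 2 (check: 4 × 2 = 8 ≡ 1 (mod 7))
For equation 3: M_3 = 329, 329 ≡ 6 (mod 19), inverse of 329 mod 19 is 16 (check: 6 × 16 = 96 ≡ 1 (mod 19))
Combine: k ≡ Σ r_i×M_i×(M_i⁻¹ mod m_i) = 34×133×41 + 5×893×2 + 4×329×16 = 185402 + 8930 + 21056 = 215388
215388 mod 6251 = 2854
k ≡ 2854 (mod 6251)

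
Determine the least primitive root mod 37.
p - 1 = 36 has prime divisors 2, 3. h is a primitive root mod 37 iff h^(36/q) ≢ 1 (mod 37) for each such q.
h = 2: 2^18 ≡ 36, 2^12 ≡ 26 (mod 37); none is 1, so 2 has order 36 and is a primitive root.
The smallest primitive root mod 37 is g = 2.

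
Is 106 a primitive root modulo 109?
p - 1 = 108 has prime divisors 2, 3. Check 106^(108/q) mod 109 for each: 106^(108/2) = 106^54 ≡ 1, 106^(108/3) = 106^36 ≡ 63 (mod 109). Since 106^54 ≡ 1 (mod 109), the order of 106 divides 54 (in fact the order is 54) ≠ 108, so it is not a primitive root.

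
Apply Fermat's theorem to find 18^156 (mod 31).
By Fermat: 18^{30} ≡ 1 (mod 31). 156 ≡ 6 (mod 30). So 18^{156} ≡ 18^{6} ≡ 16 (mod 31)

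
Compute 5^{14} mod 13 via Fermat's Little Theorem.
12

By Fermat's Little Theorem, a^(p-1) ≡ 1 (mod p) for prime p and gcd(a, p) = 1
Here p = 13, so 5^12 ≡ 1 (mod 13)
We can reduce the exponent: 14 mod 12 = 2
So 5^14 ≡ 5^2 (mod 13)
Computing: 5^2 mod 13 = 12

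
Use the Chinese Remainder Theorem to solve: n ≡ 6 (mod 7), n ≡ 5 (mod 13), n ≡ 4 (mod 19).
1448

Using the Chinese Remainder Theorem:
M = product of moduli = 1729
For equation 1: M_1 = 247, 247 ≡ 2 (mod 7), inverse of 247 mod 7 is 4 (check: 2 × 4 = 8 ≡ 1 (mod 7))
For equation 2: M_2 = 133, 133 ≡ 3 (mod 13), inverse of 133 mod 13 is 9 (check: 3 × 9 = 27 ≡ 1 (mod 13))
For equation 3: M_3 = 91, 91 ≡ 15 (mod 19), inverse of 91 mod 19 is 14 (check: 15 × 14 = 210 ≡ 1 (mod 19))
Combine: n ≡ Σ r_i×M_i×(M_i⁻¹ mod m_i) = 6×247×4 + 5×133×9 + 4×91×14 = 5928 + 5985 + 5096 = 17009
17009 mod 1729 = 1448
n ≡ 1448 (mod 1729)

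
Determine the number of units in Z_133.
108

Prime factorization: 133 = 7 × 19
Using the formula φ(n) = n × Π(1 - 1/p) for each prime factor p:
φ(133) = 133 × (1 - 1/7) × (1 - 1/19)
φ(133) = 108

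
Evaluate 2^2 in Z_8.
2 = 2 (binary 10). Repeated squaring mod 8: 2^1 ≡ 2; 2^2 ≡ 2² = 4 ≡ 4. So 2^2 ≡ 4 (mod 8).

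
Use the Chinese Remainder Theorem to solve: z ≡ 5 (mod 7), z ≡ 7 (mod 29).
M = 7 × 29 = 203. M₁ = 29, y₁ ≡ 1 (mod 7). M₂ = 7, y₂ ≡ 25 (mod 29). z = 5×29×1 + 7×7×25 ≡ 152 (mod 203)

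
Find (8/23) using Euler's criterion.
(8/23) = 8^{11} mod 23 = 1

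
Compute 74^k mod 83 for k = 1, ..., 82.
g^1, g^2, ..., g^{82} mod 83: {74, 81, 18, 4, 47, 75, 72, 16, 22, 51, 39, 64, 5, 38, 73, 7, 20, 69, 43, 28, 80, 27, 6, 29, 71, 25, 24, 33, 35, 17, 13, 49, 57, 68, 52, 30, 62, 23, 42, 37, 82, 9, 2, 65, 79, 36, 8, 11, 67, 61, 32, 44, 19, 78, 45, 10, 76, 63, 14, 40, 55, 3, 56, 77, 54, 12, 58, 59, 50, 48, 66, 70, 34, 26, 15, 31, 53, 21, 60, 41, 46, 1}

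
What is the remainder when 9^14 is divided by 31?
Using repeated squaring. 14 = 8 + 4 + 2 (binary 1110). Repeated squaring mod 31: 9^1 ≡ 9; 9^2 ≡ 9² = 81 ≡ 19; 9^4 ≡ 19² = 361 ≡ 20; 9^8 ≡ 20² = 400 ≡ 28. Multiply: 9^14 = 9^8 × 9^4 × 9^2 ≡ 28 × 20 × 19 (mod 31): 28 × 20 = 560 ≡ 2; 2 × 19 = 38 ≡ 7. So 9^14 ≡ 7 (mod 31).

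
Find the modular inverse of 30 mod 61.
30^(-1) ≡ 59 (mod 61). Verification: 30 × 59 = 1770 ≡ 1 (mod 61)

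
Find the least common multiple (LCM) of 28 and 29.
812

First find GCD(28, 29) using the Euclidean algorithm:
28 = 0 × 29 + 28
29 = 1 × 28 + 1
28 = 28 × 1 + 0
GCD(28, 29) = 1

LCM formula: LCM(a, b) = (a × b) / GCD(a, b)
LCM(28, 29) = (28 × 29) / 1
LCM(28, 29) = 812 / 1
LCM(28, 29) = 812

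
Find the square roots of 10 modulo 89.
The square roots of 10 mod 89 are 30 and 59. Verify: 30² = 900 ≡ 10 (mod 89)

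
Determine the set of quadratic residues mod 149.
QRs mod 149: {1, 4, 5, 6, 7, 9, 16, 17, 19, 20, 22, 24, 25, 26, 28, 29, 30, 31, 33, 35, 36, 37, 39, 42, 45, 46, 47, 49, 53, 54, 61, 63, 64, 67, 68, 69, 73, 76, 80, 81, 82, 85, 86, 88, 95, 96, 100, 102, 103, 104, 107, 110, 112, 113, 114, 116, 118, 119, 120, 121, 123, 124, 125, 127, 129, 130, 132, 133, 140, 142, 143, 144, 145, 148}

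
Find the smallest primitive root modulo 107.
2

A primitive root g modulo p has order p-1 = 106
Prime divisors of 106: [2, 53]
g is a primitive root iff g^(106/q) ≢ 1 (mod 107) for each prime divisor q
Testing small values:
  g = 2: 2^53 ≡ 106, 2^2 ≡ 4 (mod 107) → none is 1, primitive root!
The smallest primitive root is 2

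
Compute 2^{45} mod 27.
26

Using successive squaring:
Binary expansion of 45: 101101
Powers of 2 mod 27 (each is the square of the previous):
  2^1 ≡ 2 (mod 27)
  2^2 ≡ 2² = 4 ≡ 4 (mod 27)
  2^4 ≡ 4² = 16 ≡ 16 (mod 27)
  2^8 ≡ 16² = 256 ≡ 13 (mod 27)
  2^16 ≡ 13² = 169 ≡ 7 (mod 27)
  2^32 ≡ 7² = 49 ≡ 22 (mod 27)
45 = 32 + 8 + 4 + 1, so 2^45 = 2^32 × 2^8 × 2^4 × 2^1 ≡ 22 × 13 × 16 × 2 (mod 27)
Multiplying step by step:
  22 × 13 = 286 ≡ 16 (mod 27)
  16 × 16 = 256 ≡ 13 (mod 27)
  13 × 2 = 26 ≡ 26 (mod 27)
Result: 2^45 ≡ 26 (mod 27)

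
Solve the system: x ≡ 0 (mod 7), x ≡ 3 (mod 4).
M = 7 × 4 = 28. M₁ = 4, y₁ ≡ 2 (mod 7). M₂ = 7, y₂ ≡ 3 (mod 4). x = 0×4×2 + 3×7×3 ≡ 7 (mod 28)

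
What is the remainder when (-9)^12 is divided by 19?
Using repeated squaring. (-9) ≡ 10 (mod 19). 12 = 8 + 4 (binary 1100). Repeated squaring mod 19: 10^1 ≡ 10; 10^2 ≡ 10² = 100 ≡ 5; 10^4 ≡ 5² = 25 ≡ 6; 10^8 ≡ 6² = 36 ≡ 17. Multiply: (-9)^12 ≡ 10^8 × 10^4 ≡ 17 × 6 (mod 19): 17 × 6 = 102 ≡ 7. So (-9)^12 ≡ 7 (mod 19).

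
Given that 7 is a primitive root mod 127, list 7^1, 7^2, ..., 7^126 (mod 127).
g^1, g^2, ..., g^{126} mod 127: {7, 49, 89, 115, 43, 47, 75, 17, 119, 71, 116, 50, 96, 37, 5, 35, 118, 64, 67, 88, 108, 121, 85, 87, 101, 72, 123, 99, 58, 25, 48, 82, 66, 81, 59, 32, 97, 44, 54, 124, 106, 107, 114, 36, 125, 113, 29, 76, 24, 41, 33, 104, 93, 16, 112, 22, 27, 62, 53, 117, 57, 18, 126, 120, 78, 38, 12, 84, 80, 52, 110, 8, 56, 11, 77, 31, 90, 122, 92, 9, 63, 60, 39, 19, 6, 42, 40, 26, 55, 4, 28, 69, 102, 79, 45, 61, 46, 68, 95, 30, 83, 73, 3, 21, 20, 13, 91, 2, 14, 98, 51, 103, 86, 94, 23, 34, 111, 15, 105, 100, 65, 74, 10, 70, 109, 1}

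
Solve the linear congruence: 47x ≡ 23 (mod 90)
79

Since gcd(47, 90) = 1 divides 23, a solution exists.
Multiply both sides by the inverse of 47 mod 90:
  47^(-1) mod 90 = 23
  x ≡ 23 × 23 ≡ 529 ≡ 79 (mod 90)
Verification: 47 × 79 = 3713 = 41 × 90 + 23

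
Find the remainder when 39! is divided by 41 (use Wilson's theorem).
(40)! = (39)! × (40) ≡ -1 (mod 41). So (39)! ≡ -1 × (40)^(-1) ≡ (-1)×(-1) = 1 (mod 41)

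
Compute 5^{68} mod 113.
56

Using successive squaring:
Binary expansion of 68: 1000100
Powers of 5 mod 113 (each is the square of the previous):
  5^1 ≡ 5 (mod 113)
  5^2 ≡ 5² = 25 ≡ 25 (mod 113)
  5^4 ≡ 25² = 625 ≡ 60 (mod 113)
  5^8 ≡ 60² = 3600 ≡ 97 (mod 113)
  5^16 ≡ 97² = 9409 ≡ 30 (mod 113)
  5^32 ≡ 30² = 900 ≡ 109 (mod 113)
  5^64 ≡ 109² = 11881 ≡ 16 (mod 113)
68 = 64 + 4, so 5^68 = 5^64 × 5^4 ≡ 16 × 60 (mod 113)
Multiplying step by step:
  16 × 60 = 960 ≡ 56 (mod 113)
Result: 5^68 ≡ 56 (mod 113)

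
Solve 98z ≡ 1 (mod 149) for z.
98^(-1) ≡ 111 (mod 149). Verification: 98 × 111 = 10878 ≡ 1 (mod 149)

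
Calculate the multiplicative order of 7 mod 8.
Powers of 7 mod 8: 7^1≡7, 7^2≡1. Order = 2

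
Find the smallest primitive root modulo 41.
p - 1 = 40 has prime divisors 2, 5. h is a primitive root mod 41 iff h^(40/q) ≢ 1 (mod 41) for each such q.
h = 2: 2^20 ≡ 1, 2^8 ≡ 10 (mod 41); 2^20 ≡ 1, so not a primitive root.
h = 3: 3^20 ≡ 40, 3^8 ≡ 1 (mod 41); 3^8 ≡ 1, so not a primitive root.
h = 4: 4^20 ≡ 1, 4^8 ≡ 18 (mod 41); 4^20 ≡ 1, so not a primitive root.
h = 5: 5^20 ≡ 1, 5^8 ≡ 18 (mod 41); 5^20 ≡ 1, so not a primitive root.
h = 6: 6^20 ≡ 40, 6^8 ≡ 10 (mod 41); none is 1, so 6 has order 40 and is a primitive root.
The smallest primitive root mod 41 is g = 6.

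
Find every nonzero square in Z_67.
QRs mod 67: {1, 4, 6, 9, 10, 14, 15, 16, 17, 19, 21, 22, 23, 24, 25, 26, 29, 33, 35, 36, 37, 39, 40, 47, 49, 54, 55, 56, 59, 60, 62, 64, 65}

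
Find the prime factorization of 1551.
3 × 11 × 47

Divide by primes starting from smallest:
1551 ÷ 3 = 517
517 ÷ 11 = 47
47 ÷ 47 = 1

1551 = 3 × 11 × 47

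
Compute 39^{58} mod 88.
81

Using successive squaring:
Binary expansion of 58: 111010
Powers of 39 mod 88 (each is the square of the previous):
  39^1 ≡ 39 (mod 88)
  39^2 ≡ 39² = 1521 ≡ 25 (mod 88)
  39^4 ≡ 25² = 625 ≡ 9 (mod 88)
  39^8 ≡ 9² = 81 ≡ 81 (mod 88)
  39^16 ≡ 81² = 6561 ≡ 49 (mod 88)
  39^32 ≡ 49² = 2401 ≡ 25 (mod 88)
58 = 32 + 16 + 8 + 2, so 39^58 = 39^32 × 39^16 × 39^8 × 39^2 ≡ 25 × 49 × 81 × 25 (mod 88)
Multiplying step by step:
  25 × 49 = 1225 ≡ 81 (mod 88)
  81 × 81 = 6561 ≡ 49 (mod 88)
  49 × 25 = 1225 ≡ 81 (mod 88)
Result: 39^58 ≡ 81 (mod 88)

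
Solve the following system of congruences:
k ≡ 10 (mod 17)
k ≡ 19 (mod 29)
367

Using the Chinese Remainder Theorem:
M = product of moduli = 493
For equation 1: M_1 = 29, 29 ≡ 12 (mod 17), inverse of 29 mod 17 is 10 (check: 12 × 10 = 120 ≡ 1 (mod 17))
For equation 2: M_2 = 17, 17 ≡ 17 (mod 29), inverse of 17 mod 29 is 12 (check: 17 × 12 = 204 ≡ 1 (mod 29))
Combine: k ≡ Σ r_i×M_i×(M_i⁻¹ mod m_i) = 10×29×10 + 19×17×12 = 2900 + 3876 = 6776
6776 mod 493 = 367
k ≡ 367 (mod 493)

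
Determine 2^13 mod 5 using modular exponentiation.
Using Fermat: 2^{4} ≡ 1 (mod 5). 13 ≡ 1 (mod 4). So 2^{13} ≡ 2^{1} ≡ 2 (mod 5)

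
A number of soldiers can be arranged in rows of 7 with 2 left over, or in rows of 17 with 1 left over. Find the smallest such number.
M = 7 × 17 = 119. M₁ = 17, y₁ ≡ 5 (mod 7). M₂ = 7, y₂ ≡ 5 (mod 17). z = 2×17×5 + 1×7×5 ≡ 86 (mod 119). The smallest positive such number is 86.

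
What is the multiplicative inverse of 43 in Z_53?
37

Using Extended Euclidean Algorithm:
gcd(43, 53) = 1
Bezout coefficients: 43 × -16 + 53 × 13 = 1
So 43 × -16 ≡ 1 (mod 53)
The inverse is -16 mod 53 = 37
Verification: 43 × 37 = 1591 = 30 × 53 + 1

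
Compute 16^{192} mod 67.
24

Using successive squaring:
Binary expansion of 192: 11000000
Powers of 16 mod 67 (each is the square of the previous):
  16^1 ≡ 16 (mod 67)
  16^2 ≡ 16² = 256 ≡ 55 (mod 67)
  16^4 ≡ 55² = 3025 ≡ 10 (mod 67)
  16^8 ≡ 10² = 100 ≡ 33 (mod 67)
  16^16 ≡ 33² = 1089 ≡ 17 (mod 67)
  16^32 ≡ 17² = 289 ≡ 21 (mod 67)
  16^64 ≡ 21² = 441 ≡ 39 (mod 67)
  16^128 ≡ 39² = 1521 ≡ 47 (mod 67)
192 = 128 + 64, so 16^192 = 16^128 × 16^64 ≡ 47 × 39 (mod 67)
Multiplying step by step:
  47 × 39 = 1833 ≡ 24 (mod 67)
Result: 16^192 ≡ 24 (mod 67)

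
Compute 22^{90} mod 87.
25

Using successive squaring:
Binary expansion of 90: 1011010
Powers of 22 mod 87 (each is the square of the previous):
  22^1 ≡ 22 (mod 87)
  22^2 ≡ 22² = 484 ≡ 49 (mod 87)
  22^4 ≡ 49² = 2401 ≡ 52 (mod 87)
  22^8 ≡ 52² = 2704 ≡ 7 (mod 87)
  22^16 ≡ 7² = 49 ≡ 49 (mod 87)
  22^32 ≡ 49² = 2401 ≡ 52 (mod 87)
  22^64 ≡ 52² = 2704 ≡ 7 (mod 87)
90 = 64 + 16 + 8 + 2, so 22^90 = 22^64 × 22^16 × 22^8 × 22^2 ≡ 7 × 49 × 7 × 49 (mod 87)
Multiplying step by step:
  7 × 49 = 343 ≡ 82 (mod 87)
  82 × 7 = 574 ≡ 52 (mod 87)
  52 × 49 = 2548 ≡ 25 (mod 87)
Result: 22^90 ≡ 25 (mod 87)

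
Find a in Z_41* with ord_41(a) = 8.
3 has order 8 mod 41 since 3^{8} ≡ 1 (mod 41) and no smaller power works.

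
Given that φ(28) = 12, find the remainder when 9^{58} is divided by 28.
By Euler: 9^{12} ≡ 1 (mod 28) since gcd(9, 28) = 1. 58 = 4×12 + 10. So 9^{58} ≡ 9^{10} ≡ 9 (mod 28)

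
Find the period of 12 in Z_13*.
Powers of 12 mod 13: 12^1≡12, 12^2≡1. Order = 2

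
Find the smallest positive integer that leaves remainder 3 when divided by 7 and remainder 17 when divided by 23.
M = 7 × 23 = 161. M₁ = 23, y₁ ≡ 4 (mod 7). M₂ = 7, y₂ ≡ 10 (mod 23). r = 3×23×4 + 17×7×10 ≡ 17 (mod 161). The smallest positive such number is 17.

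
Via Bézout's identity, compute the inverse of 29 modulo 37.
Extended GCD: 29(-14) + 37(11) = 1. So 29^(-1) ≡ 23 ≡ 23 (mod 37). Verify: 29 × 23 = 667 ≡ 1 (mod 37)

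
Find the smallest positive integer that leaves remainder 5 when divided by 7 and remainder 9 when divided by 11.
M = 7 × 11 = 77. M₁ = 11, y₁ ≡ 2 (mod 7). M₂ = 7, y₂ ≡ 8 (mod 11). y = 5×11×2 + 9×7×8 ≡ 75 (mod 77). The smallest positive such number is 75.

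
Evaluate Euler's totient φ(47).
46

Prime factorization: 47 = 47
Using the formula φ(n) = n × Π(1 - 1/p) for each prime factor p:
φ(47) = 47 × (1 - 1/47)
φ(47) = 46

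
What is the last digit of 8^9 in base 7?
8 ≡ 1 (mod 7). 9 = 8 + 1 (binary 1001). Repeated squaring mod 7: 1^1 ≡ 1; 1^2 ≡ 1² = 1 ≡ 1; 1^4 ≡ 1² = 1 ≡ 1; 1^8 ≡ 1² = 1 ≡ 1. Multiply: 8^9 ≡ 1^8 × 1^1 ≡ 1 × 1 (mod 7): 1 × 1 = 1 ≡ 1. So 8^9 ≡ 1 (mod 7).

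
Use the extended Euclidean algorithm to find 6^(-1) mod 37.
Extended GCD: 6(-6) + 37(1) = 1. So 6^(-1) ≡ 31 ≡ 31 (mod 37). Verify: 6 × 31 = 186 ≡ 1 (mod 37)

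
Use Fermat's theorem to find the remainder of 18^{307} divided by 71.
3

By Fermat's Little Theorem, a^(p-1) ≡ 1 (mod p) for prime p and gcd(a, p) = 1
Here p = 71, so 18^70 ≡ 1 (mod 71)
We can reduce the exponent: 307 mod 70 = 27
So 18^307 ≡ 18^27 (mod 71)
Computing: 18^27 mod 71 = 3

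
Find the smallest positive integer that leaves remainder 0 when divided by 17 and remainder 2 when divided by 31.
M = 17 × 31 = 527. M₁ = 31, y₁ ≡ 11 (mod 17). M₂ = 17, y₂ ≡ 11 (mod 31). z = 0×31×11 + 2×17×11 ≡ 374 (mod 527). The smallest positive such number is 374.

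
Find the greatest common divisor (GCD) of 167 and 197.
1

Using the Euclidean algorithm:
167 = 0 × 197 + 167
197 = 1 × 167 + 30
167 = 5 × 30 + 17
30 = 1 × 17 + 13
17 = 1 × 13 + 4
13 = 3 × 4 + 1
4 = 4 × 1 + 0

GCD(167, 197) = 1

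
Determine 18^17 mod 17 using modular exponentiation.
Using Fermat: 18^{16} ≡ 1 (mod 17). 17 ≡ 1 (mod 16). So 18^{17} ≡ 18^{1} ≡ 1 (mod 17)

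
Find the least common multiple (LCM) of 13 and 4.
52

First find GCD(13, 4) using the Euclidean algorithm:
13 = 3 × 4 + 1
4 = 4 × 1 + 0
GCD(13, 4) = 1

LCM formula: LCM(a, b) = (a × b) / GCD(a, b)
LCM(13, 4) = (13 × 4) / 1
LCM(13, 4) = 52 / 1
LCM(13, 4) = 52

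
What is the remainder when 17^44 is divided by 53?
Using repeated squaring. 44 = 32 + 8 + 4 (binary 101100). Repeated squaring mod 53: 17^1 ≡ 17; 17^2 ≡ 17² = 289 ≡ 24; 17^4 ≡ 24² = 576 ≡ 46; 17^8 ≡ 46² = 2116 ≡ 49; 17^16 ≡ 49² = 2401 ≡ 16; 17^32 ≡ 16² = 256 ≡ 44. Multiply: 17^44 = 17^32 × 17^8 × 17^4 ≡ 44 × 49 × 46 (mod 53): 44 × 49 = 2156 ≡ 36; 36 × 46 = 1656 ≡ 13. So 17^44 ≡ 13 (mod 53).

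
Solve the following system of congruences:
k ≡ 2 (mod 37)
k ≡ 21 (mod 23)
113

Using the Chinese Remainder Theorem:
M = product of moduli = 851
For equation 1: M_1 = 23, 23 ≡ 23 (mod 37), inverse of 23 mod 37 is 29 (check: 23 × 29 = 667 ≡ 1 (mod 37))
For equation 2: M_2 = 37, 37 ≡ 14 (mod 23), inverse of 37 mod 23 is 5 (check: 14 × 5 = 70 ≡ 1 (mod 23))
Combine: k ≡ Σ r_i×M_i×(M_i⁻¹ mod m_i) = 2×23×29 + 21×37×5 = 1334 + 3885 = 5219
5219 mod 851 = 113
k ≡ 113 (mod 851)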